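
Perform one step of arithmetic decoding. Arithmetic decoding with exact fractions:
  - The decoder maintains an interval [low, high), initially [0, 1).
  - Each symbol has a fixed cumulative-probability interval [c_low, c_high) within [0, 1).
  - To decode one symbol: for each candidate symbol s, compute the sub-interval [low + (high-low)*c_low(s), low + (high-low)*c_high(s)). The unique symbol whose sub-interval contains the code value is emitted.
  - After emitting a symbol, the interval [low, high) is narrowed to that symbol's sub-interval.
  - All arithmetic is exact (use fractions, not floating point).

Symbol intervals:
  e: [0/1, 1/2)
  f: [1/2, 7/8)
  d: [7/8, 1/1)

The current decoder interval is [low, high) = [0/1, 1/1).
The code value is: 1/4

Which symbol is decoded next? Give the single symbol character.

Answer: e

Derivation:
Interval width = high − low = 1/1 − 0/1 = 1/1
Scaled code = (code − low) / width = (1/4 − 0/1) / 1/1 = 1/4
  e: [0/1, 1/2) ← scaled code falls here ✓
  f: [1/2, 7/8) 
  d: [7/8, 1/1) 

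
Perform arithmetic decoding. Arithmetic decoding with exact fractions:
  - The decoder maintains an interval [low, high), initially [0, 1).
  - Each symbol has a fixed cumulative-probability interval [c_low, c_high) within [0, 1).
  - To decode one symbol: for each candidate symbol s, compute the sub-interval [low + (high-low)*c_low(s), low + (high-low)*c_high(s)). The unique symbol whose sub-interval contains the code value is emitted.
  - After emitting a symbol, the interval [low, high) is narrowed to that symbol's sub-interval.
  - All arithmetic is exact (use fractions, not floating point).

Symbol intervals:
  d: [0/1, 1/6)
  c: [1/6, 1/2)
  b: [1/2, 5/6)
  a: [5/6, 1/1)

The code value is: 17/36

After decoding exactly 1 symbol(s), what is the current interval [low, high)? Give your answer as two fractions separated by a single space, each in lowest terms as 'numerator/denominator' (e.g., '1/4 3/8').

Step 1: interval [0/1, 1/1), width = 1/1 - 0/1 = 1/1
  'd': [0/1 + 1/1*0/1, 0/1 + 1/1*1/6) = [0/1, 1/6)
  'c': [0/1 + 1/1*1/6, 0/1 + 1/1*1/2) = [1/6, 1/2) <- contains code 17/36
  'b': [0/1 + 1/1*1/2, 0/1 + 1/1*5/6) = [1/2, 5/6)
  'a': [0/1 + 1/1*5/6, 0/1 + 1/1*1/1) = [5/6, 1/1)
  emit 'c', narrow to [1/6, 1/2)

Answer: 1/6 1/2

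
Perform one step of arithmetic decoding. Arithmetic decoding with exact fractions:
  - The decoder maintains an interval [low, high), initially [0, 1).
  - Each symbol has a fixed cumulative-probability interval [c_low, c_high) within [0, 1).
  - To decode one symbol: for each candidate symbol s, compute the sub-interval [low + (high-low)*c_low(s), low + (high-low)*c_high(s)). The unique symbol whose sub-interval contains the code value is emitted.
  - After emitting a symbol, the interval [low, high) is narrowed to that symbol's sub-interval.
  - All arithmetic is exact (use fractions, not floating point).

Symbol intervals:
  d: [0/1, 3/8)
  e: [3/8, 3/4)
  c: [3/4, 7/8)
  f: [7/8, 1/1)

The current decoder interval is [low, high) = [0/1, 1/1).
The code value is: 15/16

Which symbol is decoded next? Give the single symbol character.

Interval width = high − low = 1/1 − 0/1 = 1/1
Scaled code = (code − low) / width = (15/16 − 0/1) / 1/1 = 15/16
  d: [0/1, 3/8) 
  e: [3/8, 3/4) 
  c: [3/4, 7/8) 
  f: [7/8, 1/1) ← scaled code falls here ✓

Answer: f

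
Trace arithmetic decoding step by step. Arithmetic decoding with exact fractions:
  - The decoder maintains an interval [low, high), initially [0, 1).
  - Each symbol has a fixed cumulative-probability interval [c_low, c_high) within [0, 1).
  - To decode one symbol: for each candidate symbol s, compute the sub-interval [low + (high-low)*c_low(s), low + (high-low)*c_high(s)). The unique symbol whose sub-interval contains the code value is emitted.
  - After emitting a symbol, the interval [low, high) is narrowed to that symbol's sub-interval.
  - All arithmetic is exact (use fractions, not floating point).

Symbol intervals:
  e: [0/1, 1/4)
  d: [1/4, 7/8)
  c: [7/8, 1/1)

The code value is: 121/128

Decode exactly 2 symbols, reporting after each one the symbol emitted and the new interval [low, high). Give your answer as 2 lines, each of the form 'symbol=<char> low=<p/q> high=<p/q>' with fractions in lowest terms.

Answer: symbol=c low=7/8 high=1/1
symbol=d low=29/32 high=63/64

Derivation:
Step 1: interval [0/1, 1/1), width = 1/1 - 0/1 = 1/1
  'e': [0/1 + 1/1*0/1, 0/1 + 1/1*1/4) = [0/1, 1/4)
  'd': [0/1 + 1/1*1/4, 0/1 + 1/1*7/8) = [1/4, 7/8)
  'c': [0/1 + 1/1*7/8, 0/1 + 1/1*1/1) = [7/8, 1/1) <- contains code 121/128
  emit 'c', narrow to [7/8, 1/1)
Step 2: interval [7/8, 1/1), width = 1/1 - 7/8 = 1/8
  'e': [7/8 + 1/8*0/1, 7/8 + 1/8*1/4) = [7/8, 29/32)
  'd': [7/8 + 1/8*1/4, 7/8 + 1/8*7/8) = [29/32, 63/64) <- contains code 121/128
  'c': [7/8 + 1/8*7/8, 7/8 + 1/8*1/1) = [63/64, 1/1)
  emit 'd', narrow to [29/32, 63/64)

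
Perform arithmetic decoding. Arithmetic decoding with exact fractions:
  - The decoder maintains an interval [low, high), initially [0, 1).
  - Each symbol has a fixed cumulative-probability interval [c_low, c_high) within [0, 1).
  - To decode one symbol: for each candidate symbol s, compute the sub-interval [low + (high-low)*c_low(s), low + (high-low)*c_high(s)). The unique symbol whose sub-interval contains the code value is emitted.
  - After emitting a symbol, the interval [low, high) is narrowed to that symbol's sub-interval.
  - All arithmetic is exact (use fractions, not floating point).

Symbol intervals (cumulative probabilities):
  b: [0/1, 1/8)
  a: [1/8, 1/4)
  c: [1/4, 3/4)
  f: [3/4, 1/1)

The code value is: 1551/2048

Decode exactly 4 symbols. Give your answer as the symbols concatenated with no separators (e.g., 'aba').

Answer: fbaf

Derivation:
Step 1: interval [0/1, 1/1), width = 1/1 - 0/1 = 1/1
  'b': [0/1 + 1/1*0/1, 0/1 + 1/1*1/8) = [0/1, 1/8)
  'a': [0/1 + 1/1*1/8, 0/1 + 1/1*1/4) = [1/8, 1/4)
  'c': [0/1 + 1/1*1/4, 0/1 + 1/1*3/4) = [1/4, 3/4)
  'f': [0/1 + 1/1*3/4, 0/1 + 1/1*1/1) = [3/4, 1/1) <- contains code 1551/2048
  emit 'f', narrow to [3/4, 1/1)
Step 2: interval [3/4, 1/1), width = 1/1 - 3/4 = 1/4
  'b': [3/4 + 1/4*0/1, 3/4 + 1/4*1/8) = [3/4, 25/32) <- contains code 1551/2048
  'a': [3/4 + 1/4*1/8, 3/4 + 1/4*1/4) = [25/32, 13/16)
  'c': [3/4 + 1/4*1/4, 3/4 + 1/4*3/4) = [13/16, 15/16)
  'f': [3/4 + 1/4*3/4, 3/4 + 1/4*1/1) = [15/16, 1/1)
  emit 'b', narrow to [3/4, 25/32)
Step 3: interval [3/4, 25/32), width = 25/32 - 3/4 = 1/32
  'b': [3/4 + 1/32*0/1, 3/4 + 1/32*1/8) = [3/4, 193/256)
  'a': [3/4 + 1/32*1/8, 3/4 + 1/32*1/4) = [193/256, 97/128) <- contains code 1551/2048
  'c': [3/4 + 1/32*1/4, 3/4 + 1/32*3/4) = [97/128, 99/128)
  'f': [3/4 + 1/32*3/4, 3/4 + 1/32*1/1) = [99/128, 25/32)
  emit 'a', narrow to [193/256, 97/128)
Step 4: interval [193/256, 97/128), width = 97/128 - 193/256 = 1/256
  'b': [193/256 + 1/256*0/1, 193/256 + 1/256*1/8) = [193/256, 1545/2048)
  'a': [193/256 + 1/256*1/8, 193/256 + 1/256*1/4) = [1545/2048, 773/1024)
  'c': [193/256 + 1/256*1/4, 193/256 + 1/256*3/4) = [773/1024, 775/1024)
  'f': [193/256 + 1/256*3/4, 193/256 + 1/256*1/1) = [775/1024, 97/128) <- contains code 1551/2048
  emit 'f', narrow to [775/1024, 97/128)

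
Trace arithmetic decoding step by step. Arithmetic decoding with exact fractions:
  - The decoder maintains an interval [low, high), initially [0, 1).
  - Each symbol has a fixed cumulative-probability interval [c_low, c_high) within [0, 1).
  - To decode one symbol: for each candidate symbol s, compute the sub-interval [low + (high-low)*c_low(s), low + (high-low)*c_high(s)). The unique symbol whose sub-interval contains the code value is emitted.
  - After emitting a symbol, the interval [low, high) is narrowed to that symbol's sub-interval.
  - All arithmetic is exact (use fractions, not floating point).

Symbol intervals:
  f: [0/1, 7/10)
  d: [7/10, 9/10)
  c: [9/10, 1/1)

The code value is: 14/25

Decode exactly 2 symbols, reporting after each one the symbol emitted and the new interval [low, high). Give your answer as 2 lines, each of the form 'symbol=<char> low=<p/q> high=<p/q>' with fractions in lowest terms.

Step 1: interval [0/1, 1/1), width = 1/1 - 0/1 = 1/1
  'f': [0/1 + 1/1*0/1, 0/1 + 1/1*7/10) = [0/1, 7/10) <- contains code 14/25
  'd': [0/1 + 1/1*7/10, 0/1 + 1/1*9/10) = [7/10, 9/10)
  'c': [0/1 + 1/1*9/10, 0/1 + 1/1*1/1) = [9/10, 1/1)
  emit 'f', narrow to [0/1, 7/10)
Step 2: interval [0/1, 7/10), width = 7/10 - 0/1 = 7/10
  'f': [0/1 + 7/10*0/1, 0/1 + 7/10*7/10) = [0/1, 49/100)
  'd': [0/1 + 7/10*7/10, 0/1 + 7/10*9/10) = [49/100, 63/100) <- contains code 14/25
  'c': [0/1 + 7/10*9/10, 0/1 + 7/10*1/1) = [63/100, 7/10)
  emit 'd', narrow to [49/100, 63/100)

Answer: symbol=f low=0/1 high=7/10
symbol=d low=49/100 high=63/100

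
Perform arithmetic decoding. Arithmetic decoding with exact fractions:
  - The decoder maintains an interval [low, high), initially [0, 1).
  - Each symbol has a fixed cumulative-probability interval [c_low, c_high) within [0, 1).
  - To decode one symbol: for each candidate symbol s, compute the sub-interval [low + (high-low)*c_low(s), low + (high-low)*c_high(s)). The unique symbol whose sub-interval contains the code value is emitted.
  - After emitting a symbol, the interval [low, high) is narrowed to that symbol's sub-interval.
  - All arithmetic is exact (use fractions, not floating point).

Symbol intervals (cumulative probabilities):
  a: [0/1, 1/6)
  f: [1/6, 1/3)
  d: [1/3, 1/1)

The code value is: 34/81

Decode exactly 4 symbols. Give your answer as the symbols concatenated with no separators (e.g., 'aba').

Answer: dadd

Derivation:
Step 1: interval [0/1, 1/1), width = 1/1 - 0/1 = 1/1
  'a': [0/1 + 1/1*0/1, 0/1 + 1/1*1/6) = [0/1, 1/6)
  'f': [0/1 + 1/1*1/6, 0/1 + 1/1*1/3) = [1/6, 1/3)
  'd': [0/1 + 1/1*1/3, 0/1 + 1/1*1/1) = [1/3, 1/1) <- contains code 34/81
  emit 'd', narrow to [1/3, 1/1)
Step 2: interval [1/3, 1/1), width = 1/1 - 1/3 = 2/3
  'a': [1/3 + 2/3*0/1, 1/3 + 2/3*1/6) = [1/3, 4/9) <- contains code 34/81
  'f': [1/3 + 2/3*1/6, 1/3 + 2/3*1/3) = [4/9, 5/9)
  'd': [1/3 + 2/3*1/3, 1/3 + 2/3*1/1) = [5/9, 1/1)
  emit 'a', narrow to [1/3, 4/9)
Step 3: interval [1/3, 4/9), width = 4/9 - 1/3 = 1/9
  'a': [1/3 + 1/9*0/1, 1/3 + 1/9*1/6) = [1/3, 19/54)
  'f': [1/3 + 1/9*1/6, 1/3 + 1/9*1/3) = [19/54, 10/27)
  'd': [1/3 + 1/9*1/3, 1/3 + 1/9*1/1) = [10/27, 4/9) <- contains code 34/81
  emit 'd', narrow to [10/27, 4/9)
Step 4: interval [10/27, 4/9), width = 4/9 - 10/27 = 2/27
  'a': [10/27 + 2/27*0/1, 10/27 + 2/27*1/6) = [10/27, 31/81)
  'f': [10/27 + 2/27*1/6, 10/27 + 2/27*1/3) = [31/81, 32/81)
  'd': [10/27 + 2/27*1/3, 10/27 + 2/27*1/1) = [32/81, 4/9) <- contains code 34/81
  emit 'd', narrow to [32/81, 4/9)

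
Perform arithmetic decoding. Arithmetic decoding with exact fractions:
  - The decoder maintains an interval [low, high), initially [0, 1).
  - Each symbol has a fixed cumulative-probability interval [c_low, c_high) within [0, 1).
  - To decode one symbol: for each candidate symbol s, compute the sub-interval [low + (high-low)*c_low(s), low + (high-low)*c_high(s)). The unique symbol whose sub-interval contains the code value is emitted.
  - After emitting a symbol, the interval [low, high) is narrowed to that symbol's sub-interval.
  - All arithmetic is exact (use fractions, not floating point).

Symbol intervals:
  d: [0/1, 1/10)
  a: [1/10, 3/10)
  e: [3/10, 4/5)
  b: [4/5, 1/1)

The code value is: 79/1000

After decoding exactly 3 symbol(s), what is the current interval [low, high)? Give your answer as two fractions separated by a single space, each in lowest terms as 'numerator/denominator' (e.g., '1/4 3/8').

Answer: 7/100 2/25

Derivation:
Step 1: interval [0/1, 1/1), width = 1/1 - 0/1 = 1/1
  'd': [0/1 + 1/1*0/1, 0/1 + 1/1*1/10) = [0/1, 1/10) <- contains code 79/1000
  'a': [0/1 + 1/1*1/10, 0/1 + 1/1*3/10) = [1/10, 3/10)
  'e': [0/1 + 1/1*3/10, 0/1 + 1/1*4/5) = [3/10, 4/5)
  'b': [0/1 + 1/1*4/5, 0/1 + 1/1*1/1) = [4/5, 1/1)
  emit 'd', narrow to [0/1, 1/10)
Step 2: interval [0/1, 1/10), width = 1/10 - 0/1 = 1/10
  'd': [0/1 + 1/10*0/1, 0/1 + 1/10*1/10) = [0/1, 1/100)
  'a': [0/1 + 1/10*1/10, 0/1 + 1/10*3/10) = [1/100, 3/100)
  'e': [0/1 + 1/10*3/10, 0/1 + 1/10*4/5) = [3/100, 2/25) <- contains code 79/1000
  'b': [0/1 + 1/10*4/5, 0/1 + 1/10*1/1) = [2/25, 1/10)
  emit 'e', narrow to [3/100, 2/25)
Step 3: interval [3/100, 2/25), width = 2/25 - 3/100 = 1/20
  'd': [3/100 + 1/20*0/1, 3/100 + 1/20*1/10) = [3/100, 7/200)
  'a': [3/100 + 1/20*1/10, 3/100 + 1/20*3/10) = [7/200, 9/200)
  'e': [3/100 + 1/20*3/10, 3/100 + 1/20*4/5) = [9/200, 7/100)
  'b': [3/100 + 1/20*4/5, 3/100 + 1/20*1/1) = [7/100, 2/25) <- contains code 79/1000
  emit 'b', narrow to [7/100, 2/25)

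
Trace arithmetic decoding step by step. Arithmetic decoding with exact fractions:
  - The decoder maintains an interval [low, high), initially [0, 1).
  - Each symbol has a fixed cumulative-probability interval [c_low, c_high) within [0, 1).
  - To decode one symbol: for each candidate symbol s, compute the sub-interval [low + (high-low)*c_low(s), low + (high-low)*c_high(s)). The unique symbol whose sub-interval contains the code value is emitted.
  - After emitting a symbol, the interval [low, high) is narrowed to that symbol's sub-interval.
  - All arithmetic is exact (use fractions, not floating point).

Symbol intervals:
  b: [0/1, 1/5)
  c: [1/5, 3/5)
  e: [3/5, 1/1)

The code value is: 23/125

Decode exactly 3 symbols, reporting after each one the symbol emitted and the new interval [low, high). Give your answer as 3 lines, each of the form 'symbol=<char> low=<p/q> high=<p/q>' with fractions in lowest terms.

Answer: symbol=b low=0/1 high=1/5
symbol=e low=3/25 high=1/5
symbol=e low=21/125 high=1/5

Derivation:
Step 1: interval [0/1, 1/1), width = 1/1 - 0/1 = 1/1
  'b': [0/1 + 1/1*0/1, 0/1 + 1/1*1/5) = [0/1, 1/5) <- contains code 23/125
  'c': [0/1 + 1/1*1/5, 0/1 + 1/1*3/5) = [1/5, 3/5)
  'e': [0/1 + 1/1*3/5, 0/1 + 1/1*1/1) = [3/5, 1/1)
  emit 'b', narrow to [0/1, 1/5)
Step 2: interval [0/1, 1/5), width = 1/5 - 0/1 = 1/5
  'b': [0/1 + 1/5*0/1, 0/1 + 1/5*1/5) = [0/1, 1/25)
  'c': [0/1 + 1/5*1/5, 0/1 + 1/5*3/5) = [1/25, 3/25)
  'e': [0/1 + 1/5*3/5, 0/1 + 1/5*1/1) = [3/25, 1/5) <- contains code 23/125
  emit 'e', narrow to [3/25, 1/5)
Step 3: interval [3/25, 1/5), width = 1/5 - 3/25 = 2/25
  'b': [3/25 + 2/25*0/1, 3/25 + 2/25*1/5) = [3/25, 17/125)
  'c': [3/25 + 2/25*1/5, 3/25 + 2/25*3/5) = [17/125, 21/125)
  'e': [3/25 + 2/25*3/5, 3/25 + 2/25*1/1) = [21/125, 1/5) <- contains code 23/125
  emit 'e', narrow to [21/125, 1/5)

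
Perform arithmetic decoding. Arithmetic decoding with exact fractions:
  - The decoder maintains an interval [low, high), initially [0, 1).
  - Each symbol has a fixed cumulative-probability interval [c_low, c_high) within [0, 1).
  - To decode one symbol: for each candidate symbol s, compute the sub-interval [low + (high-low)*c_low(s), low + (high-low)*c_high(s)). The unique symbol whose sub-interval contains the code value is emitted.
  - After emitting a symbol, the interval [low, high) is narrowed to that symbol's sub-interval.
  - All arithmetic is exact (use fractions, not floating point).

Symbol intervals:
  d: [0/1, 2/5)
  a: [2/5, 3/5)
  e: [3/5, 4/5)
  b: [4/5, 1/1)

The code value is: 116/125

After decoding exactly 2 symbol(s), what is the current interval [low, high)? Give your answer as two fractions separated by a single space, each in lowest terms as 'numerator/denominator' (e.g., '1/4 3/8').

Answer: 23/25 24/25

Derivation:
Step 1: interval [0/1, 1/1), width = 1/1 - 0/1 = 1/1
  'd': [0/1 + 1/1*0/1, 0/1 + 1/1*2/5) = [0/1, 2/5)
  'a': [0/1 + 1/1*2/5, 0/1 + 1/1*3/5) = [2/5, 3/5)
  'e': [0/1 + 1/1*3/5, 0/1 + 1/1*4/5) = [3/5, 4/5)
  'b': [0/1 + 1/1*4/5, 0/1 + 1/1*1/1) = [4/5, 1/1) <- contains code 116/125
  emit 'b', narrow to [4/5, 1/1)
Step 2: interval [4/5, 1/1), width = 1/1 - 4/5 = 1/5
  'd': [4/5 + 1/5*0/1, 4/5 + 1/5*2/5) = [4/5, 22/25)
  'a': [4/5 + 1/5*2/5, 4/5 + 1/5*3/5) = [22/25, 23/25)
  'e': [4/5 + 1/5*3/5, 4/5 + 1/5*4/5) = [23/25, 24/25) <- contains code 116/125
  'b': [4/5 + 1/5*4/5, 4/5 + 1/5*1/1) = [24/25, 1/1)
  emit 'e', narrow to [23/25, 24/25)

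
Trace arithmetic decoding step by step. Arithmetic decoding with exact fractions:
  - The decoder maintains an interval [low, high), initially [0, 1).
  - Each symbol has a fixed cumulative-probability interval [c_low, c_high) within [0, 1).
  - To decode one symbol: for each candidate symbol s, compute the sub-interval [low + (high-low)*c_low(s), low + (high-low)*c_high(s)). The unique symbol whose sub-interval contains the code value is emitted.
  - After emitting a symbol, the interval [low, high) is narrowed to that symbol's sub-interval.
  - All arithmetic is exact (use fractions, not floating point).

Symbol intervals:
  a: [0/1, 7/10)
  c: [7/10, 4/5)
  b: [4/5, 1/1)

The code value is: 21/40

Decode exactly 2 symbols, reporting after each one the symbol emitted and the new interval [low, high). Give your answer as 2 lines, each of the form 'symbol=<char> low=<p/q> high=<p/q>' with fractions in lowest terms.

Step 1: interval [0/1, 1/1), width = 1/1 - 0/1 = 1/1
  'a': [0/1 + 1/1*0/1, 0/1 + 1/1*7/10) = [0/1, 7/10) <- contains code 21/40
  'c': [0/1 + 1/1*7/10, 0/1 + 1/1*4/5) = [7/10, 4/5)
  'b': [0/1 + 1/1*4/5, 0/1 + 1/1*1/1) = [4/5, 1/1)
  emit 'a', narrow to [0/1, 7/10)
Step 2: interval [0/1, 7/10), width = 7/10 - 0/1 = 7/10
  'a': [0/1 + 7/10*0/1, 0/1 + 7/10*7/10) = [0/1, 49/100)
  'c': [0/1 + 7/10*7/10, 0/1 + 7/10*4/5) = [49/100, 14/25) <- contains code 21/40
  'b': [0/1 + 7/10*4/5, 0/1 + 7/10*1/1) = [14/25, 7/10)
  emit 'c', narrow to [49/100, 14/25)

Answer: symbol=a low=0/1 high=7/10
symbol=c low=49/100 high=14/25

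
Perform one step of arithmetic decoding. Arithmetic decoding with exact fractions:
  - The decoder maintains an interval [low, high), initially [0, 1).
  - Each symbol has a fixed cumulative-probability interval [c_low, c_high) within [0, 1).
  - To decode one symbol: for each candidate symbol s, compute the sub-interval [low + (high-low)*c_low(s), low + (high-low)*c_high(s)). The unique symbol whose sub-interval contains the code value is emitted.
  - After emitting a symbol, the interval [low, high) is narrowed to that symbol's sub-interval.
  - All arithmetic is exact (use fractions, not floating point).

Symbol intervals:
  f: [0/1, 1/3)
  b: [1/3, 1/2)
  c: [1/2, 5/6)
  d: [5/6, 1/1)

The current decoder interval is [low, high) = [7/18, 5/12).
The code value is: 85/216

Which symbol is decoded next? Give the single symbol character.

Answer: f

Derivation:
Interval width = high − low = 5/12 − 7/18 = 1/36
Scaled code = (code − low) / width = (85/216 − 7/18) / 1/36 = 1/6
  f: [0/1, 1/3) ← scaled code falls here ✓
  b: [1/3, 1/2) 
  c: [1/2, 5/6) 
  d: [5/6, 1/1) 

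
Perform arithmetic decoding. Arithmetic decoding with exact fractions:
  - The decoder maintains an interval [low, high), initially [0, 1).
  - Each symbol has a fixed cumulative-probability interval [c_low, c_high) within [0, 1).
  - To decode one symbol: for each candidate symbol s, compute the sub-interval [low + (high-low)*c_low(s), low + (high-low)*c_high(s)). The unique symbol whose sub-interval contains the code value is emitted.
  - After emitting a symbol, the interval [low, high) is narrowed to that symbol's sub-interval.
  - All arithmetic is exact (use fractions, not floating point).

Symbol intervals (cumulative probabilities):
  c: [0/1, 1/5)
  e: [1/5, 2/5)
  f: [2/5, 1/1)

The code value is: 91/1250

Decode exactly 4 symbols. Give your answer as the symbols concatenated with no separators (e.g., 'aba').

Step 1: interval [0/1, 1/1), width = 1/1 - 0/1 = 1/1
  'c': [0/1 + 1/1*0/1, 0/1 + 1/1*1/5) = [0/1, 1/5) <- contains code 91/1250
  'e': [0/1 + 1/1*1/5, 0/1 + 1/1*2/5) = [1/5, 2/5)
  'f': [0/1 + 1/1*2/5, 0/1 + 1/1*1/1) = [2/5, 1/1)
  emit 'c', narrow to [0/1, 1/5)
Step 2: interval [0/1, 1/5), width = 1/5 - 0/1 = 1/5
  'c': [0/1 + 1/5*0/1, 0/1 + 1/5*1/5) = [0/1, 1/25)
  'e': [0/1 + 1/5*1/5, 0/1 + 1/5*2/5) = [1/25, 2/25) <- contains code 91/1250
  'f': [0/1 + 1/5*2/5, 0/1 + 1/5*1/1) = [2/25, 1/5)
  emit 'e', narrow to [1/25, 2/25)
Step 3: interval [1/25, 2/25), width = 2/25 - 1/25 = 1/25
  'c': [1/25 + 1/25*0/1, 1/25 + 1/25*1/5) = [1/25, 6/125)
  'e': [1/25 + 1/25*1/5, 1/25 + 1/25*2/5) = [6/125, 7/125)
  'f': [1/25 + 1/25*2/5, 1/25 + 1/25*1/1) = [7/125, 2/25) <- contains code 91/1250
  emit 'f', narrow to [7/125, 2/25)
Step 4: interval [7/125, 2/25), width = 2/25 - 7/125 = 3/125
  'c': [7/125 + 3/125*0/1, 7/125 + 3/125*1/5) = [7/125, 38/625)
  'e': [7/125 + 3/125*1/5, 7/125 + 3/125*2/5) = [38/625, 41/625)
  'f': [7/125 + 3/125*2/5, 7/125 + 3/125*1/1) = [41/625, 2/25) <- contains code 91/1250
  emit 'f', narrow to [41/625, 2/25)

Answer: ceff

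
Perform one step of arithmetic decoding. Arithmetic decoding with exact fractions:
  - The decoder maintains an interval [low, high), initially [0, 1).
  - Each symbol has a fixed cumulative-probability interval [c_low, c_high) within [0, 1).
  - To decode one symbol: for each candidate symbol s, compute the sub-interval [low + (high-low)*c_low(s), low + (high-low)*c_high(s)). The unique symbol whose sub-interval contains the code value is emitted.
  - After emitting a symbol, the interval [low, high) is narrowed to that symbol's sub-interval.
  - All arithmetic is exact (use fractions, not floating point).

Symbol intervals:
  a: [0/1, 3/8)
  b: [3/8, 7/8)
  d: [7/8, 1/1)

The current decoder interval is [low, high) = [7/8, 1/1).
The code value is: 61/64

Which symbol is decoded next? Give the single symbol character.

Answer: b

Derivation:
Interval width = high − low = 1/1 − 7/8 = 1/8
Scaled code = (code − low) / width = (61/64 − 7/8) / 1/8 = 5/8
  a: [0/1, 3/8) 
  b: [3/8, 7/8) ← scaled code falls here ✓
  d: [7/8, 1/1) 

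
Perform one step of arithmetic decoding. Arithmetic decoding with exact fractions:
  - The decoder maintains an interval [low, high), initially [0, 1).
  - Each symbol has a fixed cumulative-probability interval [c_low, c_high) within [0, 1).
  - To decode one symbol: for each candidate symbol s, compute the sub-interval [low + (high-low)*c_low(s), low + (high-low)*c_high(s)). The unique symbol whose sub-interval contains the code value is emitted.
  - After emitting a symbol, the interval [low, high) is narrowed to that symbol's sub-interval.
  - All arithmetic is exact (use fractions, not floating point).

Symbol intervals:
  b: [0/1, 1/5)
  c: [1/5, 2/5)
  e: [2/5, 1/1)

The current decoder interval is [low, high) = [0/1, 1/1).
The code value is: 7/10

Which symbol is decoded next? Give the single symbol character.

Interval width = high − low = 1/1 − 0/1 = 1/1
Scaled code = (code − low) / width = (7/10 − 0/1) / 1/1 = 7/10
  b: [0/1, 1/5) 
  c: [1/5, 2/5) 
  e: [2/5, 1/1) ← scaled code falls here ✓

Answer: e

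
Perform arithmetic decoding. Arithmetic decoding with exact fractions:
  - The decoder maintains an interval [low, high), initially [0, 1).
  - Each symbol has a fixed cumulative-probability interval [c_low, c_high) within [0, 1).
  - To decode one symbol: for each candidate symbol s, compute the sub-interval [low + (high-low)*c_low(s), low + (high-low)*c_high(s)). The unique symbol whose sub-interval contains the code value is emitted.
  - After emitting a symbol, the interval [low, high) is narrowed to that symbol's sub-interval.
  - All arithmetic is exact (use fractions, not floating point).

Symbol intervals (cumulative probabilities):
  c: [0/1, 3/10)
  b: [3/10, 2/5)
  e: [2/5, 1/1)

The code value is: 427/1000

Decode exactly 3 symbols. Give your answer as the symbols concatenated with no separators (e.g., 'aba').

Step 1: interval [0/1, 1/1), width = 1/1 - 0/1 = 1/1
  'c': [0/1 + 1/1*0/1, 0/1 + 1/1*3/10) = [0/1, 3/10)
  'b': [0/1 + 1/1*3/10, 0/1 + 1/1*2/5) = [3/10, 2/5)
  'e': [0/1 + 1/1*2/5, 0/1 + 1/1*1/1) = [2/5, 1/1) <- contains code 427/1000
  emit 'e', narrow to [2/5, 1/1)
Step 2: interval [2/5, 1/1), width = 1/1 - 2/5 = 3/5
  'c': [2/5 + 3/5*0/1, 2/5 + 3/5*3/10) = [2/5, 29/50) <- contains code 427/1000
  'b': [2/5 + 3/5*3/10, 2/5 + 3/5*2/5) = [29/50, 16/25)
  'e': [2/5 + 3/5*2/5, 2/5 + 3/5*1/1) = [16/25, 1/1)
  emit 'c', narrow to [2/5, 29/50)
Step 3: interval [2/5, 29/50), width = 29/50 - 2/5 = 9/50
  'c': [2/5 + 9/50*0/1, 2/5 + 9/50*3/10) = [2/5, 227/500) <- contains code 427/1000
  'b': [2/5 + 9/50*3/10, 2/5 + 9/50*2/5) = [227/500, 59/125)
  'e': [2/5 + 9/50*2/5, 2/5 + 9/50*1/1) = [59/125, 29/50)
  emit 'c', narrow to [2/5, 227/500)

Answer: ecc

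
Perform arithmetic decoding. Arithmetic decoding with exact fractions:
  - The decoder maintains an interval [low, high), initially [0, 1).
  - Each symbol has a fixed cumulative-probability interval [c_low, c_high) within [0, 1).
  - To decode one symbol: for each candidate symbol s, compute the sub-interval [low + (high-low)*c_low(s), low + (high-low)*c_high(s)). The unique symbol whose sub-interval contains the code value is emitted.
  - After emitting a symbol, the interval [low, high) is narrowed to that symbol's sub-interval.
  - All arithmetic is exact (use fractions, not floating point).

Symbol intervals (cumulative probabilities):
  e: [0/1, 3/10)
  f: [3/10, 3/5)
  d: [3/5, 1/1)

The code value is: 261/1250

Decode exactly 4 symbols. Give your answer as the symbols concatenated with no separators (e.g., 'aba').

Step 1: interval [0/1, 1/1), width = 1/1 - 0/1 = 1/1
  'e': [0/1 + 1/1*0/1, 0/1 + 1/1*3/10) = [0/1, 3/10) <- contains code 261/1250
  'f': [0/1 + 1/1*3/10, 0/1 + 1/1*3/5) = [3/10, 3/5)
  'd': [0/1 + 1/1*3/5, 0/1 + 1/1*1/1) = [3/5, 1/1)
  emit 'e', narrow to [0/1, 3/10)
Step 2: interval [0/1, 3/10), width = 3/10 - 0/1 = 3/10
  'e': [0/1 + 3/10*0/1, 0/1 + 3/10*3/10) = [0/1, 9/100)
  'f': [0/1 + 3/10*3/10, 0/1 + 3/10*3/5) = [9/100, 9/50)
  'd': [0/1 + 3/10*3/5, 0/1 + 3/10*1/1) = [9/50, 3/10) <- contains code 261/1250
  emit 'd', narrow to [9/50, 3/10)
Step 3: interval [9/50, 3/10), width = 3/10 - 9/50 = 3/25
  'e': [9/50 + 3/25*0/1, 9/50 + 3/25*3/10) = [9/50, 27/125) <- contains code 261/1250
  'f': [9/50 + 3/25*3/10, 9/50 + 3/25*3/5) = [27/125, 63/250)
  'd': [9/50 + 3/25*3/5, 9/50 + 3/25*1/1) = [63/250, 3/10)
  emit 'e', narrow to [9/50, 27/125)
Step 4: interval [9/50, 27/125), width = 27/125 - 9/50 = 9/250
  'e': [9/50 + 9/250*0/1, 9/50 + 9/250*3/10) = [9/50, 477/2500)
  'f': [9/50 + 9/250*3/10, 9/50 + 9/250*3/5) = [477/2500, 126/625)
  'd': [9/50 + 9/250*3/5, 9/50 + 9/250*1/1) = [126/625, 27/125) <- contains code 261/1250
  emit 'd', narrow to [126/625, 27/125)

Answer: eded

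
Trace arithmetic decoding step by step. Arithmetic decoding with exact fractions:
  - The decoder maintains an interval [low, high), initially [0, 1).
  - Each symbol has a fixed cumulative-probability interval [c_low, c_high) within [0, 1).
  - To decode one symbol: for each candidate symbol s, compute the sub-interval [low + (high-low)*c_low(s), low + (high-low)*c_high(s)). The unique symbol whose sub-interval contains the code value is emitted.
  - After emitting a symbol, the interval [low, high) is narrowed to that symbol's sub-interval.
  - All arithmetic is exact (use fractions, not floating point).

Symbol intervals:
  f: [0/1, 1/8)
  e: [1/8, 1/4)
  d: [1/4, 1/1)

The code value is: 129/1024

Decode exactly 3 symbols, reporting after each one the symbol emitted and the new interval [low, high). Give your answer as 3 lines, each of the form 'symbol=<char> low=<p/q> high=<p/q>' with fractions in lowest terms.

Answer: symbol=e low=1/8 high=1/4
symbol=f low=1/8 high=9/64
symbol=f low=1/8 high=65/512

Derivation:
Step 1: interval [0/1, 1/1), width = 1/1 - 0/1 = 1/1
  'f': [0/1 + 1/1*0/1, 0/1 + 1/1*1/8) = [0/1, 1/8)
  'e': [0/1 + 1/1*1/8, 0/1 + 1/1*1/4) = [1/8, 1/4) <- contains code 129/1024
  'd': [0/1 + 1/1*1/4, 0/1 + 1/1*1/1) = [1/4, 1/1)
  emit 'e', narrow to [1/8, 1/4)
Step 2: interval [1/8, 1/4), width = 1/4 - 1/8 = 1/8
  'f': [1/8 + 1/8*0/1, 1/8 + 1/8*1/8) = [1/8, 9/64) <- contains code 129/1024
  'e': [1/8 + 1/8*1/8, 1/8 + 1/8*1/4) = [9/64, 5/32)
  'd': [1/8 + 1/8*1/4, 1/8 + 1/8*1/1) = [5/32, 1/4)
  emit 'f', narrow to [1/8, 9/64)
Step 3: interval [1/8, 9/64), width = 9/64 - 1/8 = 1/64
  'f': [1/8 + 1/64*0/1, 1/8 + 1/64*1/8) = [1/8, 65/512) <- contains code 129/1024
  'e': [1/8 + 1/64*1/8, 1/8 + 1/64*1/4) = [65/512, 33/256)
  'd': [1/8 + 1/64*1/4, 1/8 + 1/64*1/1) = [33/256, 9/64)
  emit 'f', narrow to [1/8, 65/512)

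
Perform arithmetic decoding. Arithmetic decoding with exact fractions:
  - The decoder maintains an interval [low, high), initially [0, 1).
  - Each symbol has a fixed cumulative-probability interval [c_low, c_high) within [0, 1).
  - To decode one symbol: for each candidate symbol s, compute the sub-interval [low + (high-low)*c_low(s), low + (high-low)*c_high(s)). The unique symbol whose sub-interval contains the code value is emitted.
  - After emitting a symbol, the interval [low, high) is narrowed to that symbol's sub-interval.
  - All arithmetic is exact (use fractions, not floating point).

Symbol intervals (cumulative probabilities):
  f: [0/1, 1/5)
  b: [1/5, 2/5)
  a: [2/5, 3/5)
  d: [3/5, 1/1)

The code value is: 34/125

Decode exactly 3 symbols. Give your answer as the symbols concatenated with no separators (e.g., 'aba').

Step 1: interval [0/1, 1/1), width = 1/1 - 0/1 = 1/1
  'f': [0/1 + 1/1*0/1, 0/1 + 1/1*1/5) = [0/1, 1/5)
  'b': [0/1 + 1/1*1/5, 0/1 + 1/1*2/5) = [1/5, 2/5) <- contains code 34/125
  'a': [0/1 + 1/1*2/5, 0/1 + 1/1*3/5) = [2/5, 3/5)
  'd': [0/1 + 1/1*3/5, 0/1 + 1/1*1/1) = [3/5, 1/1)
  emit 'b', narrow to [1/5, 2/5)
Step 2: interval [1/5, 2/5), width = 2/5 - 1/5 = 1/5
  'f': [1/5 + 1/5*0/1, 1/5 + 1/5*1/5) = [1/5, 6/25)
  'b': [1/5 + 1/5*1/5, 1/5 + 1/5*2/5) = [6/25, 7/25) <- contains code 34/125
  'a': [1/5 + 1/5*2/5, 1/5 + 1/5*3/5) = [7/25, 8/25)
  'd': [1/5 + 1/5*3/5, 1/5 + 1/5*1/1) = [8/25, 2/5)
  emit 'b', narrow to [6/25, 7/25)
Step 3: interval [6/25, 7/25), width = 7/25 - 6/25 = 1/25
  'f': [6/25 + 1/25*0/1, 6/25 + 1/25*1/5) = [6/25, 31/125)
  'b': [6/25 + 1/25*1/5, 6/25 + 1/25*2/5) = [31/125, 32/125)
  'a': [6/25 + 1/25*2/5, 6/25 + 1/25*3/5) = [32/125, 33/125)
  'd': [6/25 + 1/25*3/5, 6/25 + 1/25*1/1) = [33/125, 7/25) <- contains code 34/125
  emit 'd', narrow to [33/125, 7/25)

Answer: bbd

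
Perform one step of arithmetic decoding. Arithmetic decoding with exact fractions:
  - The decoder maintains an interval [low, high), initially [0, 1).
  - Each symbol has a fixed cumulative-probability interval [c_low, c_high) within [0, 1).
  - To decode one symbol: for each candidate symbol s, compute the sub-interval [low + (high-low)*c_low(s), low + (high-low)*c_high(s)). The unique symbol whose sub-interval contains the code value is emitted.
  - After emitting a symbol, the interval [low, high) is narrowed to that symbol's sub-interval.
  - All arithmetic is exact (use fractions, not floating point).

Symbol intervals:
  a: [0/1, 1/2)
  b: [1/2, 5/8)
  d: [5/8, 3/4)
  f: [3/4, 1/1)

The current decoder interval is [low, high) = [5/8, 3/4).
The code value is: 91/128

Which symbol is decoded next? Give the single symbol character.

Interval width = high − low = 3/4 − 5/8 = 1/8
Scaled code = (code − low) / width = (91/128 − 5/8) / 1/8 = 11/16
  a: [0/1, 1/2) 
  b: [1/2, 5/8) 
  d: [5/8, 3/4) ← scaled code falls here ✓
  f: [3/4, 1/1) 

Answer: d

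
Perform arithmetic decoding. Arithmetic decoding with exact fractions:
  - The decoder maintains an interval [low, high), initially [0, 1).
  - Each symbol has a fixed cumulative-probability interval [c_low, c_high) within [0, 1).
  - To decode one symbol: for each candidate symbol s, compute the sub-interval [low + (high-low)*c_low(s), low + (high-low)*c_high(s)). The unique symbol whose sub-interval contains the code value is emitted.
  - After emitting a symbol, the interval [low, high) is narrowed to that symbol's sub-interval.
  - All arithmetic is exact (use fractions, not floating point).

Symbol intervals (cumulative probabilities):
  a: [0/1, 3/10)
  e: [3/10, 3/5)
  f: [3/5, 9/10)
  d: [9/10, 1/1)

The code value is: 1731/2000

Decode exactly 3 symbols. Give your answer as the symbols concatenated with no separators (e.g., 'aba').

Step 1: interval [0/1, 1/1), width = 1/1 - 0/1 = 1/1
  'a': [0/1 + 1/1*0/1, 0/1 + 1/1*3/10) = [0/1, 3/10)
  'e': [0/1 + 1/1*3/10, 0/1 + 1/1*3/5) = [3/10, 3/5)
  'f': [0/1 + 1/1*3/5, 0/1 + 1/1*9/10) = [3/5, 9/10) <- contains code 1731/2000
  'd': [0/1 + 1/1*9/10, 0/1 + 1/1*1/1) = [9/10, 1/1)
  emit 'f', narrow to [3/5, 9/10)
Step 2: interval [3/5, 9/10), width = 9/10 - 3/5 = 3/10
  'a': [3/5 + 3/10*0/1, 3/5 + 3/10*3/10) = [3/5, 69/100)
  'e': [3/5 + 3/10*3/10, 3/5 + 3/10*3/5) = [69/100, 39/50)
  'f': [3/5 + 3/10*3/5, 3/5 + 3/10*9/10) = [39/50, 87/100) <- contains code 1731/2000
  'd': [3/5 + 3/10*9/10, 3/5 + 3/10*1/1) = [87/100, 9/10)
  emit 'f', narrow to [39/50, 87/100)
Step 3: interval [39/50, 87/100), width = 87/100 - 39/50 = 9/100
  'a': [39/50 + 9/100*0/1, 39/50 + 9/100*3/10) = [39/50, 807/1000)
  'e': [39/50 + 9/100*3/10, 39/50 + 9/100*3/5) = [807/1000, 417/500)
  'f': [39/50 + 9/100*3/5, 39/50 + 9/100*9/10) = [417/500, 861/1000)
  'd': [39/50 + 9/100*9/10, 39/50 + 9/100*1/1) = [861/1000, 87/100) <- contains code 1731/2000
  emit 'd', narrow to [861/1000, 87/100)

Answer: ffd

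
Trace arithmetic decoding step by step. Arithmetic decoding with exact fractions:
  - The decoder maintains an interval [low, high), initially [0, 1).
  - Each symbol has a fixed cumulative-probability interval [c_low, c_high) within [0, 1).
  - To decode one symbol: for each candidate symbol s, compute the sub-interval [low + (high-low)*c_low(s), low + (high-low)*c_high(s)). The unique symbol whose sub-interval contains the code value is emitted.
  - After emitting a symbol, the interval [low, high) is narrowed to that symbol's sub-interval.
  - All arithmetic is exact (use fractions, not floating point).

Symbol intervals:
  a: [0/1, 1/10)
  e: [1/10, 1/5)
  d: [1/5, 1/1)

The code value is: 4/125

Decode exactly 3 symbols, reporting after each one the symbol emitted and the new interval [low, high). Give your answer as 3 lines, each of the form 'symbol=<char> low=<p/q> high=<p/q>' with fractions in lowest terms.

Step 1: interval [0/1, 1/1), width = 1/1 - 0/1 = 1/1
  'a': [0/1 + 1/1*0/1, 0/1 + 1/1*1/10) = [0/1, 1/10) <- contains code 4/125
  'e': [0/1 + 1/1*1/10, 0/1 + 1/1*1/5) = [1/10, 1/5)
  'd': [0/1 + 1/1*1/5, 0/1 + 1/1*1/1) = [1/5, 1/1)
  emit 'a', narrow to [0/1, 1/10)
Step 2: interval [0/1, 1/10), width = 1/10 - 0/1 = 1/10
  'a': [0/1 + 1/10*0/1, 0/1 + 1/10*1/10) = [0/1, 1/100)
  'e': [0/1 + 1/10*1/10, 0/1 + 1/10*1/5) = [1/100, 1/50)
  'd': [0/1 + 1/10*1/5, 0/1 + 1/10*1/1) = [1/50, 1/10) <- contains code 4/125
  emit 'd', narrow to [1/50, 1/10)
Step 3: interval [1/50, 1/10), width = 1/10 - 1/50 = 2/25
  'a': [1/50 + 2/25*0/1, 1/50 + 2/25*1/10) = [1/50, 7/250)
  'e': [1/50 + 2/25*1/10, 1/50 + 2/25*1/5) = [7/250, 9/250) <- contains code 4/125
  'd': [1/50 + 2/25*1/5, 1/50 + 2/25*1/1) = [9/250, 1/10)
  emit 'e', narrow to [7/250, 9/250)

Answer: symbol=a low=0/1 high=1/10
symbol=d low=1/50 high=1/10
symbol=e low=7/250 high=9/250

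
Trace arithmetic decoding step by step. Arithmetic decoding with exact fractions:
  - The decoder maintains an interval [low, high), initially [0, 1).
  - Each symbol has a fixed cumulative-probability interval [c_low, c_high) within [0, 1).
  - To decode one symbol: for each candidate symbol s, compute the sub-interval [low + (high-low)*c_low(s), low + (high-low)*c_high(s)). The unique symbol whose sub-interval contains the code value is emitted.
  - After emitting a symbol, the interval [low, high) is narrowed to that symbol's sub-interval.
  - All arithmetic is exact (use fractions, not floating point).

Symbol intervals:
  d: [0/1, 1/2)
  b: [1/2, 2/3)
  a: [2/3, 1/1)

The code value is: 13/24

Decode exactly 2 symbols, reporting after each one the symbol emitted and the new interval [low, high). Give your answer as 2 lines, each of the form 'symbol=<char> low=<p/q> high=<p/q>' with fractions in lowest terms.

Step 1: interval [0/1, 1/1), width = 1/1 - 0/1 = 1/1
  'd': [0/1 + 1/1*0/1, 0/1 + 1/1*1/2) = [0/1, 1/2)
  'b': [0/1 + 1/1*1/2, 0/1 + 1/1*2/3) = [1/2, 2/3) <- contains code 13/24
  'a': [0/1 + 1/1*2/3, 0/1 + 1/1*1/1) = [2/3, 1/1)
  emit 'b', narrow to [1/2, 2/3)
Step 2: interval [1/2, 2/3), width = 2/3 - 1/2 = 1/6
  'd': [1/2 + 1/6*0/1, 1/2 + 1/6*1/2) = [1/2, 7/12) <- contains code 13/24
  'b': [1/2 + 1/6*1/2, 1/2 + 1/6*2/3) = [7/12, 11/18)
  'a': [1/2 + 1/6*2/3, 1/2 + 1/6*1/1) = [11/18, 2/3)
  emit 'd', narrow to [1/2, 7/12)

Answer: symbol=b low=1/2 high=2/3
symbol=d low=1/2 high=7/12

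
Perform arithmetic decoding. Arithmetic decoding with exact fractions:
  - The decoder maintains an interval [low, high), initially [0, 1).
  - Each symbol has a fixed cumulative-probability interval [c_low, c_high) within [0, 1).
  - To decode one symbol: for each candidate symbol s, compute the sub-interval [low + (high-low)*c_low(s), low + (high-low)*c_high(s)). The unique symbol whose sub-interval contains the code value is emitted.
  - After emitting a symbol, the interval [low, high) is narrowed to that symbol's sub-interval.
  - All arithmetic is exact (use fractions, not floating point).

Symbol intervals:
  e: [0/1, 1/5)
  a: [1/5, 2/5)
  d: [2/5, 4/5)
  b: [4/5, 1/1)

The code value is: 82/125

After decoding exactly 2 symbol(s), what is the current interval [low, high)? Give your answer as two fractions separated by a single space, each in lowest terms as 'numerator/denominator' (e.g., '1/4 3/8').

Step 1: interval [0/1, 1/1), width = 1/1 - 0/1 = 1/1
  'e': [0/1 + 1/1*0/1, 0/1 + 1/1*1/5) = [0/1, 1/5)
  'a': [0/1 + 1/1*1/5, 0/1 + 1/1*2/5) = [1/5, 2/5)
  'd': [0/1 + 1/1*2/5, 0/1 + 1/1*4/5) = [2/5, 4/5) <- contains code 82/125
  'b': [0/1 + 1/1*4/5, 0/1 + 1/1*1/1) = [4/5, 1/1)
  emit 'd', narrow to [2/5, 4/5)
Step 2: interval [2/5, 4/5), width = 4/5 - 2/5 = 2/5
  'e': [2/5 + 2/5*0/1, 2/5 + 2/5*1/5) = [2/5, 12/25)
  'a': [2/5 + 2/5*1/5, 2/5 + 2/5*2/5) = [12/25, 14/25)
  'd': [2/5 + 2/5*2/5, 2/5 + 2/5*4/5) = [14/25, 18/25) <- contains code 82/125
  'b': [2/5 + 2/5*4/5, 2/5 + 2/5*1/1) = [18/25, 4/5)
  emit 'd', narrow to [14/25, 18/25)

Answer: 14/25 18/25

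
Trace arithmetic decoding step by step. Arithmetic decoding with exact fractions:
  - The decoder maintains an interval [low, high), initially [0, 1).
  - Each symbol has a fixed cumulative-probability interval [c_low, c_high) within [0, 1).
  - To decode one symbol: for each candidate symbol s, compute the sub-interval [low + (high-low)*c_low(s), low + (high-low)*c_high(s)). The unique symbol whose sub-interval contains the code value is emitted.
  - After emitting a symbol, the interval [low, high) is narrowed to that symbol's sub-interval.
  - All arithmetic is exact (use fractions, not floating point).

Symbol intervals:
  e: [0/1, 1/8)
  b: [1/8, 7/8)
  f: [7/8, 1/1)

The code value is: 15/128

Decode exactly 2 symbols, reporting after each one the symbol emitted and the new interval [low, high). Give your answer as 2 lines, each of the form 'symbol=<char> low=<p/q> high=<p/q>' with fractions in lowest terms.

Answer: symbol=e low=0/1 high=1/8
symbol=f low=7/64 high=1/8

Derivation:
Step 1: interval [0/1, 1/1), width = 1/1 - 0/1 = 1/1
  'e': [0/1 + 1/1*0/1, 0/1 + 1/1*1/8) = [0/1, 1/8) <- contains code 15/128
  'b': [0/1 + 1/1*1/8, 0/1 + 1/1*7/8) = [1/8, 7/8)
  'f': [0/1 + 1/1*7/8, 0/1 + 1/1*1/1) = [7/8, 1/1)
  emit 'e', narrow to [0/1, 1/8)
Step 2: interval [0/1, 1/8), width = 1/8 - 0/1 = 1/8
  'e': [0/1 + 1/8*0/1, 0/1 + 1/8*1/8) = [0/1, 1/64)
  'b': [0/1 + 1/8*1/8, 0/1 + 1/8*7/8) = [1/64, 7/64)
  'f': [0/1 + 1/8*7/8, 0/1 + 1/8*1/1) = [7/64, 1/8) <- contains code 15/128
  emit 'f', narrow to [7/64, 1/8)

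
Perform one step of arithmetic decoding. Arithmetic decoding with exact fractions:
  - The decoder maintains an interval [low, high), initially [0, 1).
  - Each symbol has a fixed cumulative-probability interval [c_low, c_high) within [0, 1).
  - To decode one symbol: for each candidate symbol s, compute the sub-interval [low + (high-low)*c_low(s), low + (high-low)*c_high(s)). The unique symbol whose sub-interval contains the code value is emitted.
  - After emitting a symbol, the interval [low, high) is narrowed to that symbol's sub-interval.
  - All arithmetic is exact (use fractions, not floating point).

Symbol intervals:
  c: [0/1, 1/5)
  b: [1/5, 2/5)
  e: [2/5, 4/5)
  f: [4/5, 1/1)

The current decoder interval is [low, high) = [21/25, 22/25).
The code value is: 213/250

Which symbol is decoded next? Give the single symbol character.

Interval width = high − low = 22/25 − 21/25 = 1/25
Scaled code = (code − low) / width = (213/250 − 21/25) / 1/25 = 3/10
  c: [0/1, 1/5) 
  b: [1/5, 2/5) ← scaled code falls here ✓
  e: [2/5, 4/5) 
  f: [4/5, 1/1) 

Answer: b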